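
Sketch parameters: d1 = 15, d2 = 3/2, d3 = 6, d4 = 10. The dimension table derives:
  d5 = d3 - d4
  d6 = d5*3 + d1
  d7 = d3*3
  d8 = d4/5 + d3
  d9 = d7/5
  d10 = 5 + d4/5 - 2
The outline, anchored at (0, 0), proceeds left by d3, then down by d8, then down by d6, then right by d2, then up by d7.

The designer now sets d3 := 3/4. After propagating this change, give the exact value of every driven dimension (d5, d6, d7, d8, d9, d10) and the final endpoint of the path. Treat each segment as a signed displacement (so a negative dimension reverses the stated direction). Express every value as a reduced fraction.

Apply edit: d3 := 3/4
  d5 = d3 - d4 = -37/4
  d6 = d5*3 + d1 = -51/4
  d7 = d3*3 = 9/4
  d8 = d4/5 + d3 = 11/4
  d9 = d7/5 = 9/20
  d10 = 5 + d4/5 - 2 = 5
Walk from origin (0, 0):
  seg 1: left by d3 = 3/4 → (-3/4, 0)
  seg 2: down by d8 = 11/4 → (-3/4, -11/4)
  seg 3: down by d6 = -51/4 → (-3/4, 10)
  seg 4: right by d2 = 3/2 → (3/4, 10)
  seg 5: up by d7 = 9/4 → (3/4, 49/4)

d5 = -37/4
d6 = -51/4
d7 = 9/4
d8 = 11/4
d9 = 9/20
d10 = 5
endpoint = (3/4, 49/4)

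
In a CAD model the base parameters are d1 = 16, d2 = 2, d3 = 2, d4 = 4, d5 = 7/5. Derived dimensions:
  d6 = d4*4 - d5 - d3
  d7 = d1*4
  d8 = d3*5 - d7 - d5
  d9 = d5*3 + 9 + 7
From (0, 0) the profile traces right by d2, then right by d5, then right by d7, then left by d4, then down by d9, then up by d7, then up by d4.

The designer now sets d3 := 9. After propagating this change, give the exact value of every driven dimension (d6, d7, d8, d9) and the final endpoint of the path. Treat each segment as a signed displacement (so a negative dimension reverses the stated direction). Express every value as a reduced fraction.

d6 = 28/5
d7 = 64
d8 = -102/5
d9 = 101/5
endpoint = (317/5, 239/5)

Apply edit: d3 := 9
  d6 = d4*4 - d5 - d3 = 28/5
  d7 = d1*4 = 64
  d8 = d3*5 - d7 - d5 = -102/5
  d9 = d5*3 + 9 + 7 = 101/5
Walk from origin (0, 0):
  seg 1: right by d2 = 2 → (2, 0)
  seg 2: right by d5 = 7/5 → (17/5, 0)
  seg 3: right by d7 = 64 → (337/5, 0)
  seg 4: left by d4 = 4 → (317/5, 0)
  seg 5: down by d9 = 101/5 → (317/5, -101/5)
  seg 6: up by d7 = 64 → (317/5, 219/5)
  seg 7: up by d4 = 4 → (317/5, 239/5)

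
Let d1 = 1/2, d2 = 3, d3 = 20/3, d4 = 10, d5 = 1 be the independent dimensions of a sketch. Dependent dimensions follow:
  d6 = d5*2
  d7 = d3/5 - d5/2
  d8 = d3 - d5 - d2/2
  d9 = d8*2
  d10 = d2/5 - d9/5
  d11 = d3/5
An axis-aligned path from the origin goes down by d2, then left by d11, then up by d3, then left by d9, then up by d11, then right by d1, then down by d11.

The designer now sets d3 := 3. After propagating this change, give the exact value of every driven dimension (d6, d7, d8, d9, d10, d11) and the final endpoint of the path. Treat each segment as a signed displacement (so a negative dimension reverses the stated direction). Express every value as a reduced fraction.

Apply edit: d3 := 3
  d6 = d5*2 = 2
  d7 = d3/5 - d5/2 = 1/10
  d8 = d3 - d5 - d2/2 = 1/2
  d9 = d8*2 = 1
  d10 = d2/5 - d9/5 = 2/5
  d11 = d3/5 = 3/5
Walk from origin (0, 0):
  seg 1: down by d2 = 3 → (0, -3)
  seg 2: left by d11 = 3/5 → (-3/5, -3)
  seg 3: up by d3 = 3 → (-3/5, 0)
  seg 4: left by d9 = 1 → (-8/5, 0)
  seg 5: up by d11 = 3/5 → (-8/5, 3/5)
  seg 6: right by d1 = 1/2 → (-11/10, 3/5)
  seg 7: down by d11 = 3/5 → (-11/10, 0)

d6 = 2
d7 = 1/10
d8 = 1/2
d9 = 1
d10 = 2/5
d11 = 3/5
endpoint = (-11/10, 0)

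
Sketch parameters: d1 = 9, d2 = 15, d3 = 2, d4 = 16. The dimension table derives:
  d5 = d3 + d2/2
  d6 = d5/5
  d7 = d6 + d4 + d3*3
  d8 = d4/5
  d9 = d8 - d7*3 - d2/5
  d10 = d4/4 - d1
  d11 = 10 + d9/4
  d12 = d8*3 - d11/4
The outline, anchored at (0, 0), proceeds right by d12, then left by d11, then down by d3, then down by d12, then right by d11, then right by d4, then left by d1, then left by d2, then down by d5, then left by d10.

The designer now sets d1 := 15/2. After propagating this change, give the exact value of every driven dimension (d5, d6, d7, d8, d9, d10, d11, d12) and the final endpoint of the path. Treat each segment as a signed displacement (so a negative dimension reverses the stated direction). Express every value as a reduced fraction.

Apply edit: d1 := 15/2
  d5 = d3 + d2/2 = 19/2
  d6 = d5/5 = 19/10
  d7 = d6 + d4 + d3*3 = 239/10
  d8 = d4/5 = 16/5
  d9 = d8 - d7*3 - d2/5 = -143/2
  d10 = d4/4 - d1 = -7/2
  d11 = 10 + d9/4 = -63/8
  d12 = d8*3 - d11/4 = 1851/160
Walk from origin (0, 0):
  seg 1: right by d12 = 1851/160 → (1851/160, 0)
  seg 2: left by d11 = -63/8 → (3111/160, 0)
  seg 3: down by d3 = 2 → (3111/160, -2)
  seg 4: down by d12 = 1851/160 → (3111/160, -2171/160)
  seg 5: right by d11 = -63/8 → (1851/160, -2171/160)
  seg 6: right by d4 = 16 → (4411/160, -2171/160)
  seg 7: left by d1 = 15/2 → (3211/160, -2171/160)
  seg 8: left by d2 = 15 → (811/160, -2171/160)
  seg 9: down by d5 = 19/2 → (811/160, -3691/160)
  seg 10: left by d10 = -7/2 → (1371/160, -3691/160)

d5 = 19/2
d6 = 19/10
d7 = 239/10
d8 = 16/5
d9 = -143/2
d10 = -7/2
d11 = -63/8
d12 = 1851/160
endpoint = (1371/160, -3691/160)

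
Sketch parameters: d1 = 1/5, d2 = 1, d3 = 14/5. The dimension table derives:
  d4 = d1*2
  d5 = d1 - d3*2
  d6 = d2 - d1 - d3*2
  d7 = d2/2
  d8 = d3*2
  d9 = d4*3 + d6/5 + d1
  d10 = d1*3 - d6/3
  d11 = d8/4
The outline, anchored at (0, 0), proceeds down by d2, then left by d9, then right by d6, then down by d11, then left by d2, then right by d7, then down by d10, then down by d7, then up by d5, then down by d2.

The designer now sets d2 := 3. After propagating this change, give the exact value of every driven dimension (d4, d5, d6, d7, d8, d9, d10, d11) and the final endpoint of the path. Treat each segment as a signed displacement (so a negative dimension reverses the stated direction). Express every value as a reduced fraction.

Apply edit: d2 := 3
  d4 = d1*2 = 2/5
  d5 = d1 - d3*2 = -27/5
  d6 = d2 - d1 - d3*2 = -14/5
  d7 = d2/2 = 3/2
  d8 = d3*2 = 28/5
  d9 = d4*3 + d6/5 + d1 = 21/25
  d10 = d1*3 - d6/3 = 23/15
  d11 = d8/4 = 7/5
Walk from origin (0, 0):
  seg 1: down by d2 = 3 → (0, -3)
  seg 2: left by d9 = 21/25 → (-21/25, -3)
  seg 3: right by d6 = -14/5 → (-91/25, -3)
  seg 4: down by d11 = 7/5 → (-91/25, -22/5)
  seg 5: left by d2 = 3 → (-166/25, -22/5)
  seg 6: right by d7 = 3/2 → (-257/50, -22/5)
  seg 7: down by d10 = 23/15 → (-257/50, -89/15)
  seg 8: down by d7 = 3/2 → (-257/50, -223/30)
  seg 9: up by d5 = -27/5 → (-257/50, -77/6)
  seg 10: down by d2 = 3 → (-257/50, -95/6)

d4 = 2/5
d5 = -27/5
d6 = -14/5
d7 = 3/2
d8 = 28/5
d9 = 21/25
d10 = 23/15
d11 = 7/5
endpoint = (-257/50, -95/6)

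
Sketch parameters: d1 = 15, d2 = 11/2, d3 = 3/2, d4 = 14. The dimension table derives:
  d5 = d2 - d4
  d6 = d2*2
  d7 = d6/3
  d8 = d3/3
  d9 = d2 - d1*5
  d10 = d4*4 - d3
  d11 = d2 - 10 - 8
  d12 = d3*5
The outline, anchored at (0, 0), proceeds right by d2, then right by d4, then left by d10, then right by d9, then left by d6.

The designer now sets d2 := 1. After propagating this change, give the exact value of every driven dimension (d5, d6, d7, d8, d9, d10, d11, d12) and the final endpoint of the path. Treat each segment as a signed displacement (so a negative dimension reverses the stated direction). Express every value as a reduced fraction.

Apply edit: d2 := 1
  d5 = d2 - d4 = -13
  d6 = d2*2 = 2
  d7 = d6/3 = 2/3
  d8 = d3/3 = 1/2
  d9 = d2 - d1*5 = -74
  d10 = d4*4 - d3 = 109/2
  d11 = d2 - 10 - 8 = -17
  d12 = d3*5 = 15/2
Walk from origin (0, 0):
  seg 1: right by d2 = 1 → (1, 0)
  seg 2: right by d4 = 14 → (15, 0)
  seg 3: left by d10 = 109/2 → (-79/2, 0)
  seg 4: right by d9 = -74 → (-227/2, 0)
  seg 5: left by d6 = 2 → (-231/2, 0)

d5 = -13
d6 = 2
d7 = 2/3
d8 = 1/2
d9 = -74
d10 = 109/2
d11 = -17
d12 = 15/2
endpoint = (-231/2, 0)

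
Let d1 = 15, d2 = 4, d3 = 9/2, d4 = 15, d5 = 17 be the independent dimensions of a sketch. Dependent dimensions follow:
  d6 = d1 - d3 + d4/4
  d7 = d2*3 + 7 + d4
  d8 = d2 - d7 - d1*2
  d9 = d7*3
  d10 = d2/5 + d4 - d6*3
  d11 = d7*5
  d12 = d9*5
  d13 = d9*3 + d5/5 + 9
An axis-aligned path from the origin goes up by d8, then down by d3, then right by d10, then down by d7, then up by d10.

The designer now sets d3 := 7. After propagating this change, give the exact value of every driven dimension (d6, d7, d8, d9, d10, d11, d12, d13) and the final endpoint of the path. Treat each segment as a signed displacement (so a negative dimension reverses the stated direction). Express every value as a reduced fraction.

Apply edit: d3 := 7
  d6 = d1 - d3 + d4/4 = 47/4
  d7 = d2*3 + 7 + d4 = 34
  d8 = d2 - d7 - d1*2 = -60
  d9 = d7*3 = 102
  d10 = d2/5 + d4 - d6*3 = -389/20
  d11 = d7*5 = 170
  d12 = d9*5 = 510
  d13 = d9*3 + d5/5 + 9 = 1592/5
Walk from origin (0, 0):
  seg 1: up by d8 = -60 → (0, -60)
  seg 2: down by d3 = 7 → (0, -67)
  seg 3: right by d10 = -389/20 → (-389/20, -67)
  seg 4: down by d7 = 34 → (-389/20, -101)
  seg 5: up by d10 = -389/20 → (-389/20, -2409/20)

d6 = 47/4
d7 = 34
d8 = -60
d9 = 102
d10 = -389/20
d11 = 170
d12 = 510
d13 = 1592/5
endpoint = (-389/20, -2409/20)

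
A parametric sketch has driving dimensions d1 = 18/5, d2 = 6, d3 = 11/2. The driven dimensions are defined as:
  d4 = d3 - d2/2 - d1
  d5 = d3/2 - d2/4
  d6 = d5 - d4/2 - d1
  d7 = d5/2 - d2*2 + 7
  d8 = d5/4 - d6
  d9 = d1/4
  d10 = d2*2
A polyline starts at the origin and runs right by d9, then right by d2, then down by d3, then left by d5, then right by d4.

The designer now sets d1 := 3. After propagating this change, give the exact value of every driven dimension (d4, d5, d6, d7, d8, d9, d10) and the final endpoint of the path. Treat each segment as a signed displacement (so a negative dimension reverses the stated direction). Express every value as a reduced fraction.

d4 = -1/2
d5 = 5/4
d6 = -3/2
d7 = -35/8
d8 = 29/16
d9 = 3/4
d10 = 12
endpoint = (5, -11/2)

Apply edit: d1 := 3
  d4 = d3 - d2/2 - d1 = -1/2
  d5 = d3/2 - d2/4 = 5/4
  d6 = d5 - d4/2 - d1 = -3/2
  d7 = d5/2 - d2*2 + 7 = -35/8
  d8 = d5/4 - d6 = 29/16
  d9 = d1/4 = 3/4
  d10 = d2*2 = 12
Walk from origin (0, 0):
  seg 1: right by d9 = 3/4 → (3/4, 0)
  seg 2: right by d2 = 6 → (27/4, 0)
  seg 3: down by d3 = 11/2 → (27/4, -11/2)
  seg 4: left by d5 = 5/4 → (11/2, -11/2)
  seg 5: right by d4 = -1/2 → (5, -11/2)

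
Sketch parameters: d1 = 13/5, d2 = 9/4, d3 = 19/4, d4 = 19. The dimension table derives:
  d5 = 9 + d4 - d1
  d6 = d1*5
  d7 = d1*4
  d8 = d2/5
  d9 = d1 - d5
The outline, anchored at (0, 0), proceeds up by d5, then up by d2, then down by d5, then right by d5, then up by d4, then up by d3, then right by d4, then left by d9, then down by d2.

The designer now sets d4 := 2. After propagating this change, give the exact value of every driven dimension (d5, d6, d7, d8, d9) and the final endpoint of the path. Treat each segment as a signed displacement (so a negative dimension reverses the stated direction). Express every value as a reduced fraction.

d5 = 42/5
d6 = 13
d7 = 52/5
d8 = 9/20
d9 = -29/5
endpoint = (81/5, 27/4)

Apply edit: d4 := 2
  d5 = 9 + d4 - d1 = 42/5
  d6 = d1*5 = 13
  d7 = d1*4 = 52/5
  d8 = d2/5 = 9/20
  d9 = d1 - d5 = -29/5
Walk from origin (0, 0):
  seg 1: up by d5 = 42/5 → (0, 42/5)
  seg 2: up by d2 = 9/4 → (0, 213/20)
  seg 3: down by d5 = 42/5 → (0, 9/4)
  seg 4: right by d5 = 42/5 → (42/5, 9/4)
  seg 5: up by d4 = 2 → (42/5, 17/4)
  seg 6: up by d3 = 19/4 → (42/5, 9)
  seg 7: right by d4 = 2 → (52/5, 9)
  seg 8: left by d9 = -29/5 → (81/5, 9)
  seg 9: down by d2 = 9/4 → (81/5, 27/4)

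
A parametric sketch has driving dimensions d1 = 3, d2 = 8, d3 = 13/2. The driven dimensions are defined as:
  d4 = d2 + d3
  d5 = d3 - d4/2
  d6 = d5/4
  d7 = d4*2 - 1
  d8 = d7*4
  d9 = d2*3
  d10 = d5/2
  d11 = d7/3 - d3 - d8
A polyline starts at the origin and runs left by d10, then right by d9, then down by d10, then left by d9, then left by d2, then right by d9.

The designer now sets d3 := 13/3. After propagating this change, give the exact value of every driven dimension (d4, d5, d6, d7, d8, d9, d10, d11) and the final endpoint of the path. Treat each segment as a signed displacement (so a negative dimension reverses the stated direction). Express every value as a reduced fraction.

d4 = 37/3
d5 = -11/6
d6 = -11/24
d7 = 71/3
d8 = 284/3
d9 = 24
d10 = -11/12
d11 = -820/9
endpoint = (203/12, 11/12)

Apply edit: d3 := 13/3
  d4 = d2 + d3 = 37/3
  d5 = d3 - d4/2 = -11/6
  d6 = d5/4 = -11/24
  d7 = d4*2 - 1 = 71/3
  d8 = d7*4 = 284/3
  d9 = d2*3 = 24
  d10 = d5/2 = -11/12
  d11 = d7/3 - d3 - d8 = -820/9
Walk from origin (0, 0):
  seg 1: left by d10 = -11/12 → (11/12, 0)
  seg 2: right by d9 = 24 → (299/12, 0)
  seg 3: down by d10 = -11/12 → (299/12, 11/12)
  seg 4: left by d9 = 24 → (11/12, 11/12)
  seg 5: left by d2 = 8 → (-85/12, 11/12)
  seg 6: right by d9 = 24 → (203/12, 11/12)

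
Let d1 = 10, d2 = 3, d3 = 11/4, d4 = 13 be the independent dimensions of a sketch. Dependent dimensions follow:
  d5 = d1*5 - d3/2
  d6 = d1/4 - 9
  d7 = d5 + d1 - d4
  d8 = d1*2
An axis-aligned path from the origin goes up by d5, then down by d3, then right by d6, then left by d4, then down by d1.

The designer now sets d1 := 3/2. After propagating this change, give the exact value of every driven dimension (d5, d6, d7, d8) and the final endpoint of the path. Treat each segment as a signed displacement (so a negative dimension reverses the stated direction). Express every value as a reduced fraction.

Apply edit: d1 := 3/2
  d5 = d1*5 - d3/2 = 49/8
  d6 = d1/4 - 9 = -69/8
  d7 = d5 + d1 - d4 = -43/8
  d8 = d1*2 = 3
Walk from origin (0, 0):
  seg 1: up by d5 = 49/8 → (0, 49/8)
  seg 2: down by d3 = 11/4 → (0, 27/8)
  seg 3: right by d6 = -69/8 → (-69/8, 27/8)
  seg 4: left by d4 = 13 → (-173/8, 27/8)
  seg 5: down by d1 = 3/2 → (-173/8, 15/8)

d5 = 49/8
d6 = -69/8
d7 = -43/8
d8 = 3
endpoint = (-173/8, 15/8)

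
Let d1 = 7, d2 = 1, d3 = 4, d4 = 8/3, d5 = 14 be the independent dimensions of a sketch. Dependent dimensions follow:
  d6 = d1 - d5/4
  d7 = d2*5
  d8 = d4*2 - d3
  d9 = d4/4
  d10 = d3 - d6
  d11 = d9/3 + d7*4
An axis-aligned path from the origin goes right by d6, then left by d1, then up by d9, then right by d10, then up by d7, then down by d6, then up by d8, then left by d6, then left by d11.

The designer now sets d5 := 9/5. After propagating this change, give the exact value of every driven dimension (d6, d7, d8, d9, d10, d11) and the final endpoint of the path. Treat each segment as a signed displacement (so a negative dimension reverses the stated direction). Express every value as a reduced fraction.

d6 = 131/20
d7 = 5
d8 = 4/3
d9 = 2/3
d10 = -51/20
d11 = 182/9
endpoint = (-5359/180, 9/20)

Apply edit: d5 := 9/5
  d6 = d1 - d5/4 = 131/20
  d7 = d2*5 = 5
  d8 = d4*2 - d3 = 4/3
  d9 = d4/4 = 2/3
  d10 = d3 - d6 = -51/20
  d11 = d9/3 + d7*4 = 182/9
Walk from origin (0, 0):
  seg 1: right by d6 = 131/20 → (131/20, 0)
  seg 2: left by d1 = 7 → (-9/20, 0)
  seg 3: up by d9 = 2/3 → (-9/20, 2/3)
  seg 4: right by d10 = -51/20 → (-3, 2/3)
  seg 5: up by d7 = 5 → (-3, 17/3)
  seg 6: down by d6 = 131/20 → (-3, -53/60)
  seg 7: up by d8 = 4/3 → (-3, 9/20)
  seg 8: left by d6 = 131/20 → (-191/20, 9/20)
  seg 9: left by d11 = 182/9 → (-5359/180, 9/20)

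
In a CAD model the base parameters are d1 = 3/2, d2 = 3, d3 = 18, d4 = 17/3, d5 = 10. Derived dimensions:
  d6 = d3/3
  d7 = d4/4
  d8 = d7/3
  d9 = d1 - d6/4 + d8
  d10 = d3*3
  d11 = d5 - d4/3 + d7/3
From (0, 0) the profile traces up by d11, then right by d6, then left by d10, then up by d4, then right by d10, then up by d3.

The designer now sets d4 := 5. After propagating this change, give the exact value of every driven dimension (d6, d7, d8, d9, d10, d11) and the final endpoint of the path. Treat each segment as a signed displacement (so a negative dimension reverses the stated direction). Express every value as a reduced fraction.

Apply edit: d4 := 5
  d6 = d3/3 = 6
  d7 = d4/4 = 5/4
  d8 = d7/3 = 5/12
  d9 = d1 - d6/4 + d8 = 5/12
  d10 = d3*3 = 54
  d11 = d5 - d4/3 + d7/3 = 35/4
Walk from origin (0, 0):
  seg 1: up by d11 = 35/4 → (0, 35/4)
  seg 2: right by d6 = 6 → (6, 35/4)
  seg 3: left by d10 = 54 → (-48, 35/4)
  seg 4: up by d4 = 5 → (-48, 55/4)
  seg 5: right by d10 = 54 → (6, 55/4)
  seg 6: up by d3 = 18 → (6, 127/4)

d6 = 6
d7 = 5/4
d8 = 5/12
d9 = 5/12
d10 = 54
d11 = 35/4
endpoint = (6, 127/4)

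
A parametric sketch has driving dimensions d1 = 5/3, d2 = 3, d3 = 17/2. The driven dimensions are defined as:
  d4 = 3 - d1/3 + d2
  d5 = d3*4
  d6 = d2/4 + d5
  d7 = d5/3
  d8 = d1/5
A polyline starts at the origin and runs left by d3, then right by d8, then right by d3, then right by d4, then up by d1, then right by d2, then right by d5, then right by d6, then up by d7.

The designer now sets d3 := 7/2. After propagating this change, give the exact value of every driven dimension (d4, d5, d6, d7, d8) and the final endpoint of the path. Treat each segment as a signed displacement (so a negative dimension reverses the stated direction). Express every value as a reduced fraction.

Apply edit: d3 := 7/2
  d4 = 3 - d1/3 + d2 = 49/9
  d5 = d3*4 = 14
  d6 = d2/4 + d5 = 59/4
  d7 = d5/3 = 14/3
  d8 = d1/5 = 1/3
Walk from origin (0, 0):
  seg 1: left by d3 = 7/2 → (-7/2, 0)
  seg 2: right by d8 = 1/3 → (-19/6, 0)
  seg 3: right by d3 = 7/2 → (1/3, 0)
  seg 4: right by d4 = 49/9 → (52/9, 0)
  seg 5: up by d1 = 5/3 → (52/9, 5/3)
  seg 6: right by d2 = 3 → (79/9, 5/3)
  seg 7: right by d5 = 14 → (205/9, 5/3)
  seg 8: right by d6 = 59/4 → (1351/36, 5/3)
  seg 9: up by d7 = 14/3 → (1351/36, 19/3)

d4 = 49/9
d5 = 14
d6 = 59/4
d7 = 14/3
d8 = 1/3
endpoint = (1351/36, 19/3)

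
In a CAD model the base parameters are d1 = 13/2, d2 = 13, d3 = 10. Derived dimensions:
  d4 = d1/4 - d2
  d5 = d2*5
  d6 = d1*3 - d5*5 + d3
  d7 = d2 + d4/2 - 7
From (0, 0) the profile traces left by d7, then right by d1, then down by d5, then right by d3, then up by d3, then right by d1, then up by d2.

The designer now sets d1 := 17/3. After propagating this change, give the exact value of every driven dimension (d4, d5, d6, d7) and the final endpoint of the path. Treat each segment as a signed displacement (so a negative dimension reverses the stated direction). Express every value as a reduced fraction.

Apply edit: d1 := 17/3
  d4 = d1/4 - d2 = -139/12
  d5 = d2*5 = 65
  d6 = d1*3 - d5*5 + d3 = -298
  d7 = d2 + d4/2 - 7 = 5/24
Walk from origin (0, 0):
  seg 1: left by d7 = 5/24 → (-5/24, 0)
  seg 2: right by d1 = 17/3 → (131/24, 0)
  seg 3: down by d5 = 65 → (131/24, -65)
  seg 4: right by d3 = 10 → (371/24, -65)
  seg 5: up by d3 = 10 → (371/24, -55)
  seg 6: right by d1 = 17/3 → (169/8, -55)
  seg 7: up by d2 = 13 → (169/8, -42)

d4 = -139/12
d5 = 65
d6 = -298
d7 = 5/24
endpoint = (169/8, -42)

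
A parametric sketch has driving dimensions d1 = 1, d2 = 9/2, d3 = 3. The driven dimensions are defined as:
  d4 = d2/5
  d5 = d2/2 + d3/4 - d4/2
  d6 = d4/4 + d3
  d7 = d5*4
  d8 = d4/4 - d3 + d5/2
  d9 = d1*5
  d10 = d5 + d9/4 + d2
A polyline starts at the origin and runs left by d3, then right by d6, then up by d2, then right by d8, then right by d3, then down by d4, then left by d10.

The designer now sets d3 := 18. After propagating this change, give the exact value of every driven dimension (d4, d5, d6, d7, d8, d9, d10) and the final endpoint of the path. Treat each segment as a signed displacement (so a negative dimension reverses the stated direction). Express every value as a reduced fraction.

d4 = 9/10
d5 = 63/10
d6 = 729/40
d7 = 126/5
d8 = -117/8
d9 = 5
d10 = 241/20
endpoint = (-169/20, 18/5)

Apply edit: d3 := 18
  d4 = d2/5 = 9/10
  d5 = d2/2 + d3/4 - d4/2 = 63/10
  d6 = d4/4 + d3 = 729/40
  d7 = d5*4 = 126/5
  d8 = d4/4 - d3 + d5/2 = -117/8
  d9 = d1*5 = 5
  d10 = d5 + d9/4 + d2 = 241/20
Walk from origin (0, 0):
  seg 1: left by d3 = 18 → (-18, 0)
  seg 2: right by d6 = 729/40 → (9/40, 0)
  seg 3: up by d2 = 9/2 → (9/40, 9/2)
  seg 4: right by d8 = -117/8 → (-72/5, 9/2)
  seg 5: right by d3 = 18 → (18/5, 9/2)
  seg 6: down by d4 = 9/10 → (18/5, 18/5)
  seg 7: left by d10 = 241/20 → (-169/20, 18/5)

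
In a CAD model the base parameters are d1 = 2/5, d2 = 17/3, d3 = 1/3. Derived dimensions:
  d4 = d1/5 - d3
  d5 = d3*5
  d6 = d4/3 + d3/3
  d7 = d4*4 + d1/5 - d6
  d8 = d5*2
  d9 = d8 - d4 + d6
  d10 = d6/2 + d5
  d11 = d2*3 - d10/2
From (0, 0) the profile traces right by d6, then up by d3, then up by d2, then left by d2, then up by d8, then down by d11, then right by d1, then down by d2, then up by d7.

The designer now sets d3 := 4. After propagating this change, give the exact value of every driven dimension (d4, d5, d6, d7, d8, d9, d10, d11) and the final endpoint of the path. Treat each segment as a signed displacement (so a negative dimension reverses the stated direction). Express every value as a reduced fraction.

Apply edit: d3 := 4
  d4 = d1/5 - d3 = -98/25
  d5 = d3*5 = 20
  d6 = d4/3 + d3/3 = 2/75
  d7 = d4*4 + d1/5 - d6 = -1172/75
  d8 = d5*2 = 40
  d9 = d8 - d4 + d6 = 3296/75
  d10 = d6/2 + d5 = 1501/75
  d11 = d2*3 - d10/2 = 1049/150
Walk from origin (0, 0):
  seg 1: right by d6 = 2/75 → (2/75, 0)
  seg 2: up by d3 = 4 → (2/75, 4)
  seg 3: up by d2 = 17/3 → (2/75, 29/3)
  seg 4: left by d2 = 17/3 → (-141/25, 29/3)
  seg 5: up by d8 = 40 → (-141/25, 149/3)
  seg 6: down by d11 = 1049/150 → (-141/25, 6401/150)
  seg 7: right by d1 = 2/5 → (-131/25, 6401/150)
  seg 8: down by d2 = 17/3 → (-131/25, 5551/150)
  seg 9: up by d7 = -1172/75 → (-131/25, 1069/50)

d4 = -98/25
d5 = 20
d6 = 2/75
d7 = -1172/75
d8 = 40
d9 = 3296/75
d10 = 1501/75
d11 = 1049/150
endpoint = (-131/25, 1069/50)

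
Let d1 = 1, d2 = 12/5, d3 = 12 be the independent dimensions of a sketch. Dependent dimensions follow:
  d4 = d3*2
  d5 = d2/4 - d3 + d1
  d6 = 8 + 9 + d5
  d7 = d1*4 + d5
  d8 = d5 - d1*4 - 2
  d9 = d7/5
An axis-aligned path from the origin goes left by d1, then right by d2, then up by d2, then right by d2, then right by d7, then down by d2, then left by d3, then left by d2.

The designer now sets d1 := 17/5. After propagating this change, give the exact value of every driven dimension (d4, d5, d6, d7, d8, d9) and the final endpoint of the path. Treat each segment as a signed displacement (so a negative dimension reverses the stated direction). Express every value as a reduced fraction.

d4 = 24
d5 = -8
d6 = 9
d7 = 28/5
d8 = -118/5
d9 = 28/25
endpoint = (-37/5, 0)

Apply edit: d1 := 17/5
  d4 = d3*2 = 24
  d5 = d2/4 - d3 + d1 = -8
  d6 = 8 + 9 + d5 = 9
  d7 = d1*4 + d5 = 28/5
  d8 = d5 - d1*4 - 2 = -118/5
  d9 = d7/5 = 28/25
Walk from origin (0, 0):
  seg 1: left by d1 = 17/5 → (-17/5, 0)
  seg 2: right by d2 = 12/5 → (-1, 0)
  seg 3: up by d2 = 12/5 → (-1, 12/5)
  seg 4: right by d2 = 12/5 → (7/5, 12/5)
  seg 5: right by d7 = 28/5 → (7, 12/5)
  seg 6: down by d2 = 12/5 → (7, 0)
  seg 7: left by d3 = 12 → (-5, 0)
  seg 8: left by d2 = 12/5 → (-37/5, 0)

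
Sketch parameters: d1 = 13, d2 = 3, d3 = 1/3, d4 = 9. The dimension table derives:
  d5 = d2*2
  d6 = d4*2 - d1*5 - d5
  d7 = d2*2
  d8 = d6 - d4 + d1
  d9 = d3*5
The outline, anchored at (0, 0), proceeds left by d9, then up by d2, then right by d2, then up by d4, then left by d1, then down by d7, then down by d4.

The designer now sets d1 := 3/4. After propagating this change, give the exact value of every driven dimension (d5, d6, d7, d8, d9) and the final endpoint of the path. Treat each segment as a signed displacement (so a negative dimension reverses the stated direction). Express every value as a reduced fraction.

d5 = 6
d6 = 33/4
d7 = 6
d8 = 0
d9 = 5/3
endpoint = (7/12, -3)

Apply edit: d1 := 3/4
  d5 = d2*2 = 6
  d6 = d4*2 - d1*5 - d5 = 33/4
  d7 = d2*2 = 6
  d8 = d6 - d4 + d1 = 0
  d9 = d3*5 = 5/3
Walk from origin (0, 0):
  seg 1: left by d9 = 5/3 → (-5/3, 0)
  seg 2: up by d2 = 3 → (-5/3, 3)
  seg 3: right by d2 = 3 → (4/3, 3)
  seg 4: up by d4 = 9 → (4/3, 12)
  seg 5: left by d1 = 3/4 → (7/12, 12)
  seg 6: down by d7 = 6 → (7/12, 6)
  seg 7: down by d4 = 9 → (7/12, -3)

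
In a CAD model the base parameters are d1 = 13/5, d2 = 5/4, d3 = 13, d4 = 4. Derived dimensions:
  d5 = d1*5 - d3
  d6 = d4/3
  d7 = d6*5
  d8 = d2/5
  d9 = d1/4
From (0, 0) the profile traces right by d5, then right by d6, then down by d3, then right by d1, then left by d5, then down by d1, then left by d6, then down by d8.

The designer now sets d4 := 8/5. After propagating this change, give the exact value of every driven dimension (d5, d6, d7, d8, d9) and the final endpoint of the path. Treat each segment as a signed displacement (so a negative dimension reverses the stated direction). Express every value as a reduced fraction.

Apply edit: d4 := 8/5
  d5 = d1*5 - d3 = 0
  d6 = d4/3 = 8/15
  d7 = d6*5 = 8/3
  d8 = d2/5 = 1/4
  d9 = d1/4 = 13/20
Walk from origin (0, 0):
  seg 1: right by d5 = 0 → (0, 0)
  seg 2: right by d6 = 8/15 → (8/15, 0)
  seg 3: down by d3 = 13 → (8/15, -13)
  seg 4: right by d1 = 13/5 → (47/15, -13)
  seg 5: left by d5 = 0 → (47/15, -13)
  seg 6: down by d1 = 13/5 → (47/15, -78/5)
  seg 7: left by d6 = 8/15 → (13/5, -78/5)
  seg 8: down by d8 = 1/4 → (13/5, -317/20)

d5 = 0
d6 = 8/15
d7 = 8/3
d8 = 1/4
d9 = 13/20
endpoint = (13/5, -317/20)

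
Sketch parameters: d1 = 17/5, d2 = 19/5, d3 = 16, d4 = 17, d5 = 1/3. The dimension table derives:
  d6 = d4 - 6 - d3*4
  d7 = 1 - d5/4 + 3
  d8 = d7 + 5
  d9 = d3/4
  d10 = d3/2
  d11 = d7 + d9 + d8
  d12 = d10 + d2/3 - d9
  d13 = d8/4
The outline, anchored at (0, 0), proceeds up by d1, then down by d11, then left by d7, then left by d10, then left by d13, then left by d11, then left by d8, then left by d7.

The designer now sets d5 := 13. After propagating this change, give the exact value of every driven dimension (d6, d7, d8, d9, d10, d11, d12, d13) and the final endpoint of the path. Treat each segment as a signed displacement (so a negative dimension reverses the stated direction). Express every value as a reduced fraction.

d6 = -53
d7 = 3/4
d8 = 23/4
d9 = 4
d10 = 8
d11 = 21/2
d12 = 79/15
d13 = 23/16
endpoint = (-435/16, -71/10)

Apply edit: d5 := 13
  d6 = d4 - 6 - d3*4 = -53
  d7 = 1 - d5/4 + 3 = 3/4
  d8 = d7 + 5 = 23/4
  d9 = d3/4 = 4
  d10 = d3/2 = 8
  d11 = d7 + d9 + d8 = 21/2
  d12 = d10 + d2/3 - d9 = 79/15
  d13 = d8/4 = 23/16
Walk from origin (0, 0):
  seg 1: up by d1 = 17/5 → (0, 17/5)
  seg 2: down by d11 = 21/2 → (0, -71/10)
  seg 3: left by d7 = 3/4 → (-3/4, -71/10)
  seg 4: left by d10 = 8 → (-35/4, -71/10)
  seg 5: left by d13 = 23/16 → (-163/16, -71/10)
  seg 6: left by d11 = 21/2 → (-331/16, -71/10)
  seg 7: left by d8 = 23/4 → (-423/16, -71/10)
  seg 8: left by d7 = 3/4 → (-435/16, -71/10)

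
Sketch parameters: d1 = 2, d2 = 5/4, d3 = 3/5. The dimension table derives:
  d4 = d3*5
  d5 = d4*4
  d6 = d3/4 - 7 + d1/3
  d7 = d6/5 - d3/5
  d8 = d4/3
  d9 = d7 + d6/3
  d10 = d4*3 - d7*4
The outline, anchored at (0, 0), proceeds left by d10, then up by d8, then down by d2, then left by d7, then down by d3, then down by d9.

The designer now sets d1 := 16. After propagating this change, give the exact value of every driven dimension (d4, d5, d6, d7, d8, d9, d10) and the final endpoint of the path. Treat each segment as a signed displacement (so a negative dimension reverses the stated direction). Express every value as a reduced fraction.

Apply edit: d1 := 16
  d4 = d3*5 = 3
  d5 = d4*4 = 12
  d6 = d3/4 - 7 + d1/3 = -91/60
  d7 = d6/5 - d3/5 = -127/300
  d8 = d4/3 = 1
  d9 = d7 + d6/3 = -209/225
  d10 = d4*3 - d7*4 = 802/75
Walk from origin (0, 0):
  seg 1: left by d10 = 802/75 → (-802/75, 0)
  seg 2: up by d8 = 1 → (-802/75, 1)
  seg 3: down by d2 = 5/4 → (-802/75, -1/4)
  seg 4: left by d7 = -127/300 → (-1027/100, -1/4)
  seg 5: down by d3 = 3/5 → (-1027/100, -17/20)
  seg 6: down by d9 = -209/225 → (-1027/100, 71/900)

d4 = 3
d5 = 12
d6 = -91/60
d7 = -127/300
d8 = 1
d9 = -209/225
d10 = 802/75
endpoint = (-1027/100, 71/900)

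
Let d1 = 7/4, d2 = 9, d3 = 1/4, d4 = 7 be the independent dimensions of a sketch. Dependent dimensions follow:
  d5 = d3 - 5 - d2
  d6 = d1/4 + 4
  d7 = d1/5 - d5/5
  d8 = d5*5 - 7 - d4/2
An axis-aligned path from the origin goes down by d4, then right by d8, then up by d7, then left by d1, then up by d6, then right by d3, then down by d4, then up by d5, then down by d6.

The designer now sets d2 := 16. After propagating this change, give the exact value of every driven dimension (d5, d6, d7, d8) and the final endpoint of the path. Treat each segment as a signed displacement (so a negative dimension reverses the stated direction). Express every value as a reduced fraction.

d5 = -83/4
d6 = 71/16
d7 = 9/2
d8 = -457/4
endpoint = (-463/4, -121/4)

Apply edit: d2 := 16
  d5 = d3 - 5 - d2 = -83/4
  d6 = d1/4 + 4 = 71/16
  d7 = d1/5 - d5/5 = 9/2
  d8 = d5*5 - 7 - d4/2 = -457/4
Walk from origin (0, 0):
  seg 1: down by d4 = 7 → (0, -7)
  seg 2: right by d8 = -457/4 → (-457/4, -7)
  seg 3: up by d7 = 9/2 → (-457/4, -5/2)
  seg 4: left by d1 = 7/4 → (-116, -5/2)
  seg 5: up by d6 = 71/16 → (-116, 31/16)
  seg 6: right by d3 = 1/4 → (-463/4, 31/16)
  seg 7: down by d4 = 7 → (-463/4, -81/16)
  seg 8: up by d5 = -83/4 → (-463/4, -413/16)
  seg 9: down by d6 = 71/16 → (-463/4, -121/4)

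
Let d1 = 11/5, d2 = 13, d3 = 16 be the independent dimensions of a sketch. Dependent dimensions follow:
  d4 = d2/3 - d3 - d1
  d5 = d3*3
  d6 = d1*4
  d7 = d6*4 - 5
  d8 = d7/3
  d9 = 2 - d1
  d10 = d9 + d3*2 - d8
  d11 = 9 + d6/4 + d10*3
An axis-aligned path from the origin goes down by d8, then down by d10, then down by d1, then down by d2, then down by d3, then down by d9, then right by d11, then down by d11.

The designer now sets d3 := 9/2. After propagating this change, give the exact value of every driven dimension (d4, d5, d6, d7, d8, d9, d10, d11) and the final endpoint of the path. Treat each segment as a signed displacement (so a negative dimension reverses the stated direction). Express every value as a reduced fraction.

Apply edit: d3 := 9/2
  d4 = d2/3 - d3 - d1 = -71/30
  d5 = d3*3 = 27/2
  d6 = d1*4 = 44/5
  d7 = d6*4 - 5 = 151/5
  d8 = d7/3 = 151/15
  d9 = 2 - d1 = -1/5
  d10 = d9 + d3*2 - d8 = -19/15
  d11 = 9 + d6/4 + d10*3 = 37/5
Walk from origin (0, 0):
  seg 1: down by d8 = 151/15 → (0, -151/15)
  seg 2: down by d10 = -19/15 → (0, -44/5)
  seg 3: down by d1 = 11/5 → (0, -11)
  seg 4: down by d2 = 13 → (0, -24)
  seg 5: down by d3 = 9/2 → (0, -57/2)
  seg 6: down by d9 = -1/5 → (0, -283/10)
  seg 7: right by d11 = 37/5 → (37/5, -283/10)
  seg 8: down by d11 = 37/5 → (37/5, -357/10)

d4 = -71/30
d5 = 27/2
d6 = 44/5
d7 = 151/5
d8 = 151/15
d9 = -1/5
d10 = -19/15
d11 = 37/5
endpoint = (37/5, -357/10)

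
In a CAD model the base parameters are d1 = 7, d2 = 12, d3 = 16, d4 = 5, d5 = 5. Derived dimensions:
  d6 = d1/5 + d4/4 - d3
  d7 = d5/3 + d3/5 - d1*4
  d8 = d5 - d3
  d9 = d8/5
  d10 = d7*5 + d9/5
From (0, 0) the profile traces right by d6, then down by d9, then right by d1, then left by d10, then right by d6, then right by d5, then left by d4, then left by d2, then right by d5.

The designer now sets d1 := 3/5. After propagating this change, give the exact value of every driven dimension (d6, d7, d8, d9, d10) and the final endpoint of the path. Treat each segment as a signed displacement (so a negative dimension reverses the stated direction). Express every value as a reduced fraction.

Apply edit: d1 := 3/5
  d6 = d1/5 + d4/4 - d3 = -1463/100
  d7 = d5/3 + d3/5 - d1*4 = 37/15
  d8 = d5 - d3 = -11
  d9 = d8/5 = -11/5
  d10 = d7*5 + d9/5 = 892/75
Walk from origin (0, 0):
  seg 1: right by d6 = -1463/100 → (-1463/100, 0)
  seg 2: down by d9 = -11/5 → (-1463/100, 11/5)
  seg 3: right by d1 = 3/5 → (-1403/100, 11/5)
  seg 4: left by d10 = 892/75 → (-7777/300, 11/5)
  seg 5: right by d6 = -1463/100 → (-6083/150, 11/5)
  seg 6: right by d5 = 5 → (-5333/150, 11/5)
  seg 7: left by d4 = 5 → (-6083/150, 11/5)
  seg 8: left by d2 = 12 → (-7883/150, 11/5)
  seg 9: right by d5 = 5 → (-7133/150, 11/5)

d6 = -1463/100
d7 = 37/15
d8 = -11
d9 = -11/5
d10 = 892/75
endpoint = (-7133/150, 11/5)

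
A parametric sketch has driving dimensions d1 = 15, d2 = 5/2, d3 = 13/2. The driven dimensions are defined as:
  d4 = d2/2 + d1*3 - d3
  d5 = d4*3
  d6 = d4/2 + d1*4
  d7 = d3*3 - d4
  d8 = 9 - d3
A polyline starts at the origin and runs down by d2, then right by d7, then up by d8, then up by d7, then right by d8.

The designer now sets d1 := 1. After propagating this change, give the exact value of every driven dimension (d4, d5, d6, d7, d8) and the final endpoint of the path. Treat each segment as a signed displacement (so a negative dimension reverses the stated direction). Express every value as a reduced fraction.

Apply edit: d1 := 1
  d4 = d2/2 + d1*3 - d3 = -9/4
  d5 = d4*3 = -27/4
  d6 = d4/2 + d1*4 = 23/8
  d7 = d3*3 - d4 = 87/4
  d8 = 9 - d3 = 5/2
Walk from origin (0, 0):
  seg 1: down by d2 = 5/2 → (0, -5/2)
  seg 2: right by d7 = 87/4 → (87/4, -5/2)
  seg 3: up by d8 = 5/2 → (87/4, 0)
  seg 4: up by d7 = 87/4 → (87/4, 87/4)
  seg 5: right by d8 = 5/2 → (97/4, 87/4)

d4 = -9/4
d5 = -27/4
d6 = 23/8
d7 = 87/4
d8 = 5/2
endpoint = (97/4, 87/4)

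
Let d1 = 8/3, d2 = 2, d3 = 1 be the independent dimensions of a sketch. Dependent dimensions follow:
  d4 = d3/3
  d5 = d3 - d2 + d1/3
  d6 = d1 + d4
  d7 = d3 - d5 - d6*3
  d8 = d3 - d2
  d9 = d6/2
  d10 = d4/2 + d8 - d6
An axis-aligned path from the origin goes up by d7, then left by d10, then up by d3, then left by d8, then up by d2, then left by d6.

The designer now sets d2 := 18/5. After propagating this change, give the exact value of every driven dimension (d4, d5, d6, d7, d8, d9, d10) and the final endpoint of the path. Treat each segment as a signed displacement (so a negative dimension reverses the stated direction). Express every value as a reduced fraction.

Apply edit: d2 := 18/5
  d4 = d3/3 = 1/3
  d5 = d3 - d2 + d1/3 = -77/45
  d6 = d1 + d4 = 3
  d7 = d3 - d5 - d6*3 = -283/45
  d8 = d3 - d2 = -13/5
  d9 = d6/2 = 3/2
  d10 = d4/2 + d8 - d6 = -163/30
Walk from origin (0, 0):
  seg 1: up by d7 = -283/45 → (0, -283/45)
  seg 2: left by d10 = -163/30 → (163/30, -283/45)
  seg 3: up by d3 = 1 → (163/30, -238/45)
  seg 4: left by d8 = -13/5 → (241/30, -238/45)
  seg 5: up by d2 = 18/5 → (241/30, -76/45)
  seg 6: left by d6 = 3 → (151/30, -76/45)

d4 = 1/3
d5 = -77/45
d6 = 3
d7 = -283/45
d8 = -13/5
d9 = 3/2
d10 = -163/30
endpoint = (151/30, -76/45)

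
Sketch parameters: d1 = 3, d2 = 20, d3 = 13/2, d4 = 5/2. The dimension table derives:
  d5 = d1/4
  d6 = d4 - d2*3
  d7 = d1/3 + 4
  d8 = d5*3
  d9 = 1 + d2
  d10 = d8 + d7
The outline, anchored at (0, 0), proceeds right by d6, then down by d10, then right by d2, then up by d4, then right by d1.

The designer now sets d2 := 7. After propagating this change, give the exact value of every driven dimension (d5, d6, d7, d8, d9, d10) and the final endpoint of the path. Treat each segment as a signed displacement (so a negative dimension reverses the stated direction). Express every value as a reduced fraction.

Apply edit: d2 := 7
  d5 = d1/4 = 3/4
  d6 = d4 - d2*3 = -37/2
  d7 = d1/3 + 4 = 5
  d8 = d5*3 = 9/4
  d9 = 1 + d2 = 8
  d10 = d8 + d7 = 29/4
Walk from origin (0, 0):
  seg 1: right by d6 = -37/2 → (-37/2, 0)
  seg 2: down by d10 = 29/4 → (-37/2, -29/4)
  seg 3: right by d2 = 7 → (-23/2, -29/4)
  seg 4: up by d4 = 5/2 → (-23/2, -19/4)
  seg 5: right by d1 = 3 → (-17/2, -19/4)

d5 = 3/4
d6 = -37/2
d7 = 5
d8 = 9/4
d9 = 8
d10 = 29/4
endpoint = (-17/2, -19/4)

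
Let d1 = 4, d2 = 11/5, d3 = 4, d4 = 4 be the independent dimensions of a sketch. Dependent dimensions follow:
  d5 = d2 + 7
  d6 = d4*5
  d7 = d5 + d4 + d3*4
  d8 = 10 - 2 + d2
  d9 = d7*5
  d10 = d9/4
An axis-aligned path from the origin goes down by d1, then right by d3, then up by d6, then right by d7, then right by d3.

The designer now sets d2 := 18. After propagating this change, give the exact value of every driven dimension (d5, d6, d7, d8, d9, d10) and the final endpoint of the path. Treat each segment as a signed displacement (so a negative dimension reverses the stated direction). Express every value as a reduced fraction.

d5 = 25
d6 = 20
d7 = 45
d8 = 26
d9 = 225
d10 = 225/4
endpoint = (53, 16)

Apply edit: d2 := 18
  d5 = d2 + 7 = 25
  d6 = d4*5 = 20
  d7 = d5 + d4 + d3*4 = 45
  d8 = 10 - 2 + d2 = 26
  d9 = d7*5 = 225
  d10 = d9/4 = 225/4
Walk from origin (0, 0):
  seg 1: down by d1 = 4 → (0, -4)
  seg 2: right by d3 = 4 → (4, -4)
  seg 3: up by d6 = 20 → (4, 16)
  seg 4: right by d7 = 45 → (49, 16)
  seg 5: right by d3 = 4 → (53, 16)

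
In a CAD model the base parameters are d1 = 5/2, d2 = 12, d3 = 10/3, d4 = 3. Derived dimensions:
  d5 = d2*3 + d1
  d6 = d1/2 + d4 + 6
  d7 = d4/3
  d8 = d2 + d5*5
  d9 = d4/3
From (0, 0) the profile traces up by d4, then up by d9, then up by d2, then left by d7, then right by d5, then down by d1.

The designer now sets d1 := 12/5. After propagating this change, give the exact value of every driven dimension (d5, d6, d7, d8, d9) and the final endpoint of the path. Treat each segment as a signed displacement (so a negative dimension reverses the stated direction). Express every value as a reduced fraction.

d5 = 192/5
d6 = 51/5
d7 = 1
d8 = 204
d9 = 1
endpoint = (187/5, 68/5)

Apply edit: d1 := 12/5
  d5 = d2*3 + d1 = 192/5
  d6 = d1/2 + d4 + 6 = 51/5
  d7 = d4/3 = 1
  d8 = d2 + d5*5 = 204
  d9 = d4/3 = 1
Walk from origin (0, 0):
  seg 1: up by d4 = 3 → (0, 3)
  seg 2: up by d9 = 1 → (0, 4)
  seg 3: up by d2 = 12 → (0, 16)
  seg 4: left by d7 = 1 → (-1, 16)
  seg 5: right by d5 = 192/5 → (187/5, 16)
  seg 6: down by d1 = 12/5 → (187/5, 68/5)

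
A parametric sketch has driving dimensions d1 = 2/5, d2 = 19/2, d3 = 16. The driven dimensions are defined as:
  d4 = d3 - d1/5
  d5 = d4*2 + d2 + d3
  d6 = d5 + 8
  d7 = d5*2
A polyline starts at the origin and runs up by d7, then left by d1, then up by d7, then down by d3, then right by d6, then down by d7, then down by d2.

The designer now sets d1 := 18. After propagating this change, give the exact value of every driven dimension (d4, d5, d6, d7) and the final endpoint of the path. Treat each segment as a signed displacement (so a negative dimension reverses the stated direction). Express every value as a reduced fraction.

d4 = 62/5
d5 = 503/10
d6 = 583/10
d7 = 503/5
endpoint = (403/10, 751/10)

Apply edit: d1 := 18
  d4 = d3 - d1/5 = 62/5
  d5 = d4*2 + d2 + d3 = 503/10
  d6 = d5 + 8 = 583/10
  d7 = d5*2 = 503/5
Walk from origin (0, 0):
  seg 1: up by d7 = 503/5 → (0, 503/5)
  seg 2: left by d1 = 18 → (-18, 503/5)
  seg 3: up by d7 = 503/5 → (-18, 1006/5)
  seg 4: down by d3 = 16 → (-18, 926/5)
  seg 5: right by d6 = 583/10 → (403/10, 926/5)
  seg 6: down by d7 = 503/5 → (403/10, 423/5)
  seg 7: down by d2 = 19/2 → (403/10, 751/10)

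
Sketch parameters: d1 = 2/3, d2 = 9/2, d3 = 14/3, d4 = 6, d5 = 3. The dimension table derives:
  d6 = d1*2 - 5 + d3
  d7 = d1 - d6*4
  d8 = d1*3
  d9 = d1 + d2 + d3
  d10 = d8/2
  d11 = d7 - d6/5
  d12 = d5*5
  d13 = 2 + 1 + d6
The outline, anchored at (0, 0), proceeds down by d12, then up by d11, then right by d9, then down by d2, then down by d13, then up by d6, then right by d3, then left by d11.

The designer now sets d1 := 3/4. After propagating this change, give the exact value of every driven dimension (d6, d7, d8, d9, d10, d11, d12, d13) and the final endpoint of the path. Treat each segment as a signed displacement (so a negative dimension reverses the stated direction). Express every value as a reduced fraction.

d6 = 7/6
d7 = -47/12
d8 = 9/4
d9 = 119/12
d10 = 9/8
d11 = -83/20
d12 = 15
d13 = 25/6
endpoint = (281/15, -533/20)

Apply edit: d1 := 3/4
  d6 = d1*2 - 5 + d3 = 7/6
  d7 = d1 - d6*4 = -47/12
  d8 = d1*3 = 9/4
  d9 = d1 + d2 + d3 = 119/12
  d10 = d8/2 = 9/8
  d11 = d7 - d6/5 = -83/20
  d12 = d5*5 = 15
  d13 = 2 + 1 + d6 = 25/6
Walk from origin (0, 0):
  seg 1: down by d12 = 15 → (0, -15)
  seg 2: up by d11 = -83/20 → (0, -383/20)
  seg 3: right by d9 = 119/12 → (119/12, -383/20)
  seg 4: down by d2 = 9/2 → (119/12, -473/20)
  seg 5: down by d13 = 25/6 → (119/12, -1669/60)
  seg 6: up by d6 = 7/6 → (119/12, -533/20)
  seg 7: right by d3 = 14/3 → (175/12, -533/20)
  seg 8: left by d11 = -83/20 → (281/15, -533/20)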